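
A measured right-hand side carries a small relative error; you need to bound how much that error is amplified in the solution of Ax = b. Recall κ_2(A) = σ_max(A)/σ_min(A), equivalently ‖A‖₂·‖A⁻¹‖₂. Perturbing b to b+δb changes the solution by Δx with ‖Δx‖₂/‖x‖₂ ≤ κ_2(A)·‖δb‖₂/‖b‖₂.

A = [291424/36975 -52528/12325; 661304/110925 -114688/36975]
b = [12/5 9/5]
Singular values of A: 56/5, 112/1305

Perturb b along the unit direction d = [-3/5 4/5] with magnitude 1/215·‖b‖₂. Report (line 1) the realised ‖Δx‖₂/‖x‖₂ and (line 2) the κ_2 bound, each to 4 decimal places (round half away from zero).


σ_max = 56/5, σ_min = 112/1305
κ_2(A) = (56/5) / (112/1305) = 130.5000
perturbation bound = 130.5000·1/215 = 0.6070
solve Ax = b  →  x = [0.2363 -0.1261]
2-norm of b is 3.0000; of x, 0.2679
with δb = [-0.0084 0.0112], A·Δx = δb → ‖Δx‖ = 0.1626
dividing the unrounded norms, ‖Δx‖/‖x‖ = 0.6070
tightness: 0.6070 against a bound of 0.6070; the bound is attained (ratio 1)

0.6070
0.6070


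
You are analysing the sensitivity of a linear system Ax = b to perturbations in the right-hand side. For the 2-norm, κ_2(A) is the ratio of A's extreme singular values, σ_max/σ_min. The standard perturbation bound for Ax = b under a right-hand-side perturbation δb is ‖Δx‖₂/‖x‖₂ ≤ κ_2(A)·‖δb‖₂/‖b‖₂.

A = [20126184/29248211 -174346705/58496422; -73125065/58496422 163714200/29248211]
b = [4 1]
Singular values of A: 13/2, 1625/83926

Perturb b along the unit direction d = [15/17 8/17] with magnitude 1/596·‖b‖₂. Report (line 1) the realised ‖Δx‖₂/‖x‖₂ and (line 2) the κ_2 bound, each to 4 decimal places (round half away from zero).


0.0017
0.5633

from the listed singular values, σ₁ = 13/2, σ_n = 1625/83926
κ = σ_max/σ_min = (13/2)/(1625/83926) = 335.7040
bound on ‖Δx‖/‖x‖: κ·ε = 335.7040·1/596 = 0.5633
solve Ax = b  →  x = [201.5821 45.1983]
2-norm of b is 4.1231; of x, 206.5871
with δb = [0.0061 0.0033], A·Δx = δb → ‖Δx‖ = 0.3573
dividing the unrounded norms, ‖Δx‖/‖x‖ = 0.0017
realised/bound (from unrounded values) ≈ 0.0031


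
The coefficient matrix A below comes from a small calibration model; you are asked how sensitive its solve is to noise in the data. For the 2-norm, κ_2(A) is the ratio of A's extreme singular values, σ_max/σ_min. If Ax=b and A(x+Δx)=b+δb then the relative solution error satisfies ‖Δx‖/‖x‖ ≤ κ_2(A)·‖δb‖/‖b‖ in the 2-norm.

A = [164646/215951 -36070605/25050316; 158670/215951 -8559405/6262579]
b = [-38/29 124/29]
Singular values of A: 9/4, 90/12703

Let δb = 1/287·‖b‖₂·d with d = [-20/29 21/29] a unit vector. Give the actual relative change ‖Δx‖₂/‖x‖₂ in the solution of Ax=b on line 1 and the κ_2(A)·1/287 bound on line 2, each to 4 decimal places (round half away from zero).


largest singular value 9/4, smallest 90/12703
condition number: (9/4) ÷ (90/12703) = 317.5750
bound on ‖Δx‖/‖x‖: κ·ε = 317.5750·1/287 = 1.1065
solve Ax = b  →  x = [498.5752 264.8993]
‖b‖ = 4.4721, ‖x‖ = 564.5785
re-solving with b+δb shifts x by Δx of norm 2.1994
realised ‖Δx‖/‖x‖ = 0.0039
tightness: 0.0039 against a bound of 1.1065 (unrounded ratio ≈ 0.0035)

0.0039
1.1065


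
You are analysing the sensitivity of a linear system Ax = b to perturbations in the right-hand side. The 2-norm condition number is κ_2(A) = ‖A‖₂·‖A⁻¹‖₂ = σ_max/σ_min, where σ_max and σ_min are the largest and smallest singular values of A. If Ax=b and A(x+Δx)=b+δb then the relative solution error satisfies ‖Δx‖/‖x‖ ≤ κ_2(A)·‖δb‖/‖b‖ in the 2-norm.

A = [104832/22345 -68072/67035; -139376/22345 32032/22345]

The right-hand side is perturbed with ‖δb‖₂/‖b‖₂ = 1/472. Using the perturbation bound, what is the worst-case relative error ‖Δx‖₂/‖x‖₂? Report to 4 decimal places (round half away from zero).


M = AᵀA = [1216616704/19971961 -273728000/19971961; -273728000/19971961 554729536/179747649]. tr(M)=6843712/106929, det(M)=16384/106929
char-poly roots: 64 and 256/106929
κ_2(A) = √(λ_max/λ_min) = √(64 / (256/106929)) = 163.5000
bound on ‖Δx‖/‖x‖: κ·ε = 163.5000·1/472 = 0.3464

0.3464


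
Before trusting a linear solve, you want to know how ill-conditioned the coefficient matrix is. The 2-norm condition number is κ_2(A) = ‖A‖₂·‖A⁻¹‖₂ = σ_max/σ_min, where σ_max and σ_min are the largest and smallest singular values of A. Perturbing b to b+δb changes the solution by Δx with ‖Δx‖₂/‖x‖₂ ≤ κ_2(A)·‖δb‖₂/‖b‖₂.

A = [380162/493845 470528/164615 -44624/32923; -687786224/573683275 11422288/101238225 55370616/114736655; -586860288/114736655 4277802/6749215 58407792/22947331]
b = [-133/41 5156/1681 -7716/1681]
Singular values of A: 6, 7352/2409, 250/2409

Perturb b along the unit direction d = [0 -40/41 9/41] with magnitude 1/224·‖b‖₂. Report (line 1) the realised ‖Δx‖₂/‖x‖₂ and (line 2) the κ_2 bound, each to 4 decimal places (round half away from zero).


from the listed singular values, σ₁ = 6, σ_n = 250/2409
κ = σ_max/σ_min = 6/(250/2409) = 57.8160
κ_2(A)·‖δb‖/‖b‖ = 0.2581
solve Ax = b  →  x = [-16.7989 -12.0506 -32.5605]
‖b‖₂ = 6.4031 and ‖x‖₂ = 38.5695
Δx = A⁻¹·δb where δb = 1/224·6.4031·d; ‖Δx‖ = 0.2754
dividing the unrounded norms, ‖Δx‖/‖x‖ = 0.0071
so the bound overstates the realised error by a factor of ≈ 36.1413 (computed from the unrounded values)

0.0071
0.2581


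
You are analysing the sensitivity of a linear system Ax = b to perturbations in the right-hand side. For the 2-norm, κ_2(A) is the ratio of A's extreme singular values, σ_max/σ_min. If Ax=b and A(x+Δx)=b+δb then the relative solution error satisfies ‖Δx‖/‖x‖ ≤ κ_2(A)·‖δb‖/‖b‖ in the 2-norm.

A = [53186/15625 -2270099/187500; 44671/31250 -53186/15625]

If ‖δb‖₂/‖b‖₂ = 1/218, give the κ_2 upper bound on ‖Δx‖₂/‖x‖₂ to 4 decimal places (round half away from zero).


0.1376

M = AᵀA = [21296801/1562500 -107994173/2343750; -107994173/2343750 8897103289/56250000]. tr(M)=15462061/90000, det(M)=294499921/9000000
solving λ² − 15462061/90000·λ + 294499921/9000000 = 0 gives λ = 17161/100, 17161/90000
σ_max=√(17161/100)=(131/10), σ_min=√(17161/90000)=(131/300) → κ = 30.0000
worst-case relative error ≤ 30.0000 × 1/218 = 0.1376


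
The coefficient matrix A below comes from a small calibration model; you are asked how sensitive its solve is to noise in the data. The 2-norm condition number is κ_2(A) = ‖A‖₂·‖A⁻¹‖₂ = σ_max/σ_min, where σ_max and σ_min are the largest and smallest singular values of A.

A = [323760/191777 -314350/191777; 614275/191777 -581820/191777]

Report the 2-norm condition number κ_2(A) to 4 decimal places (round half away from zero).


194.5000

AᵀA = [1668354025/127260961 -1588828500/127260961; -1588828500/127260961 1513254100/127260961]; tr = 3783125/151321, det = 2500/151321
char-poly roots: 25 and 100/151321
σ_max=√25=5, σ_min=√(100/151321)=(10/389) → κ = 194.5000


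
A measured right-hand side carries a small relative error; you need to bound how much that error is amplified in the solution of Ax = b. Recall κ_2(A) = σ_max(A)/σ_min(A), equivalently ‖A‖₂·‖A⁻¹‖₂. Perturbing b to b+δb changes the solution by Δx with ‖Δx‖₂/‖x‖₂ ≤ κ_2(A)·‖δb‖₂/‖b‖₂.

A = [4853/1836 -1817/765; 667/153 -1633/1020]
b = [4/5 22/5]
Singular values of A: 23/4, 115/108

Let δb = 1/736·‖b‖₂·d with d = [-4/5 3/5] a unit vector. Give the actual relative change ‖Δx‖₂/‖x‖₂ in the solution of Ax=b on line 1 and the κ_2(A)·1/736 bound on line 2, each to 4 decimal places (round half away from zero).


0.0028
0.0073

largest singular value 23/4, smallest 115/108
condition number: (23/4) ÷ (115/108) = 5.4000
perturbation bound = 5.4000·1/736 = 0.0073
solve Ax = b  →  x = [1.4977 1.3299]
2-norm of b is 4.4721; of x, 2.0029
with δb = [-0.0049 0.0036], A·Δx = δb → ‖Δx‖ = 0.0057
dividing the unrounded norms, ‖Δx‖/‖x‖ = 0.0028
so the bound overstates the realised error by a factor of ≈ 2.5753 (computed from the unrounded values)


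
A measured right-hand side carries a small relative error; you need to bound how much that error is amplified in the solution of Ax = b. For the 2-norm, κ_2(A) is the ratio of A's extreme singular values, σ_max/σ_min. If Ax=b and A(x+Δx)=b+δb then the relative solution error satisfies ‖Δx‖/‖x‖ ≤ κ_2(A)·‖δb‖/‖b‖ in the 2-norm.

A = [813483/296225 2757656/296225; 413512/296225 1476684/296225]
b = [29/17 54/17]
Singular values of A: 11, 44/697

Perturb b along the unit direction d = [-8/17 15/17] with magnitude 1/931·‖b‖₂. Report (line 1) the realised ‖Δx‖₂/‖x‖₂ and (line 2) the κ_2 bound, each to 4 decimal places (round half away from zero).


0.0019
0.1872

σ_max = 11, σ_min = 44/697
condition number: 11 ÷ (44/697) = 174.2500
perturbation bound = 174.2500·1/931 = 0.1872
solve Ax = b  →  x = [-30.3382 9.1327]
‖b‖ = 3.6056, ‖x‖ = 31.6830
Δx = A⁻¹·δb where δb = 1/931·3.6056·d; ‖Δx‖ = 0.0613
relative error = 0.0019
so the bound overstates the realised error by a factor of ≈ 96.6601 (computed from the unrounded values)


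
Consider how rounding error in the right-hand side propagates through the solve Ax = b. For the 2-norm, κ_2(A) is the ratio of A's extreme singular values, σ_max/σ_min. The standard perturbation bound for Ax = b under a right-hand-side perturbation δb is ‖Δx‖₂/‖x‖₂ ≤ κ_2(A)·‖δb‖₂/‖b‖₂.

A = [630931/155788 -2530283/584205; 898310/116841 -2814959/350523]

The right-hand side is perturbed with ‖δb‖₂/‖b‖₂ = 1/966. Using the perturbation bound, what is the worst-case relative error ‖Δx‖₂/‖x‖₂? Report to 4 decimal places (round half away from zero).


form AᵀA = [57072799441/755810064 -224712879713/2834287740; -224712879713/2834287740 884847207034/10628579025] with trace 32103371209/202208400 and determinant 60025/99856
λ_max, λ_min = (32103371209/202208400 ± √1030528128753249121681/40888237030560000)/2 = 3969/25, 30625/8088336
κ = σ_max/σ_min = (63/5)/(175/2844) = 204.7680
worst-case relative error ≤ 204.7680 × 1/966 = 0.2120

0.2120


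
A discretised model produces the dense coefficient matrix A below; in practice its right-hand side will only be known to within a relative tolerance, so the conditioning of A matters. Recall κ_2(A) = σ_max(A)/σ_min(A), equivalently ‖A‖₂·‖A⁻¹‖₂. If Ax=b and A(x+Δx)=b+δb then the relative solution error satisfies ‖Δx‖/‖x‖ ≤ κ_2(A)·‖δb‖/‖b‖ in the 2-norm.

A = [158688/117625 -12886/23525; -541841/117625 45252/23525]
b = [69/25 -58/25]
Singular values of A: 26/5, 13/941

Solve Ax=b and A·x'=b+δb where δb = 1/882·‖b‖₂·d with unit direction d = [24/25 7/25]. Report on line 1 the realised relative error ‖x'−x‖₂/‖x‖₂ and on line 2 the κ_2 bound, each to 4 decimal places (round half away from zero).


σ_max = 26/5, σ_min = 13/941
κ = σ_max/σ_min = (26/5)/(13/941) = 376.4000
worst-case relative error ≤ 376.4000 × 1/882 = 0.4268
solve Ax = b  →  x = [56.2130 133.4112]
‖b‖ = 3.6056, ‖x‖ = 144.7704
Δx = A⁻¹·δb where δb = 1/882·3.6056·d; ‖Δx‖ = 0.2959
relative error = 0.0020
so the bound overstates the realised error by a factor of ≈ 208.7908 (computed from the unrounded values)

0.0020
0.4268


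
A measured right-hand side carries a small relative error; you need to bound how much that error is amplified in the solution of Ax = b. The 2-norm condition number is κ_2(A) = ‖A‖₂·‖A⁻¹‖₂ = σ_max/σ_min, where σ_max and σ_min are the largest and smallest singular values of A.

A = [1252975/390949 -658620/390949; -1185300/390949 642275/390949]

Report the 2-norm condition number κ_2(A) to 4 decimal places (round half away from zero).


158.6000

M = AᵀA = [3537315625/181737361 -1886472000/181737361; -1886472000/181737361 1006299025/181737361]. tr(M)=15721850/628849, det(M)=15625/628849
solving λ² − 15721850/628849·λ + 15625/628849 = 0 gives λ = 25, 625/628849
σ_max=√25=5, σ_min=√(625/628849)=(25/793) → κ = 158.6000


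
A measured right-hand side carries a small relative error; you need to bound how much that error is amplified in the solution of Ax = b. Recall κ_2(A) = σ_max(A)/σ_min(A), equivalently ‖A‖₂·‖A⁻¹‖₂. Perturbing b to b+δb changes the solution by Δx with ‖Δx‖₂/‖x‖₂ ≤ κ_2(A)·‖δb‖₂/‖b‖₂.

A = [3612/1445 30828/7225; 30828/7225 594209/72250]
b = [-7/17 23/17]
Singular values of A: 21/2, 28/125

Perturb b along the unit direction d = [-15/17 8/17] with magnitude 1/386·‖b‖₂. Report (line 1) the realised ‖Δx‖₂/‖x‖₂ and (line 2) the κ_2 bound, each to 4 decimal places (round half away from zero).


largest singular value 21/2, smallest 28/125
κ_2(A) = (21/2) / (28/125) = 46.8750
perturbation bound = 46.8750·1/386 = 0.1214
solve Ax = b  →  x = [-3.8943 2.1849]
2-norm of b is 1.4142; of x, 4.4653
Δx = A⁻¹·δb where δb = 1/386·1.4142·d; ‖Δx‖ = 0.0164
relative error = 0.0037
realised/bound (from unrounded values) ≈ 0.0302

0.0037
0.1214


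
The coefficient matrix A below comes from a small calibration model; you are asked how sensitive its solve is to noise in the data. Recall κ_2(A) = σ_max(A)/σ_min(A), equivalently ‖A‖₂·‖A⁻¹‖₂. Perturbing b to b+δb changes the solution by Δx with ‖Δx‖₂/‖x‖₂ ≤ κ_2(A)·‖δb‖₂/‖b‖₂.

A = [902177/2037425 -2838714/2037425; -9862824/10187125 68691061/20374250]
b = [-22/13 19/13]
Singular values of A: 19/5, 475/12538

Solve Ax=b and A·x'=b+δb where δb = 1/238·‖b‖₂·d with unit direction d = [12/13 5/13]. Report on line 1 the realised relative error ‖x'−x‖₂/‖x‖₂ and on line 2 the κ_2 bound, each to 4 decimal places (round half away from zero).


0.0094
0.4214

σ_max = 19/5, σ_min = 475/12538
condition number: (19/5) ÷ (475/12538) = 100.3040
κ_2(A)·‖δb‖/‖b‖ = 0.4214
solve Ax = b  →  x = [-25.4873 -6.8856]
‖b‖ = 2.2361, ‖x‖ = 26.4010
Δx = A⁻¹·δb where δb = 1/238·2.2361·d; ‖Δx‖ = 0.2480
relative error = 0.0094
realised/bound (from unrounded values) ≈ 0.0223


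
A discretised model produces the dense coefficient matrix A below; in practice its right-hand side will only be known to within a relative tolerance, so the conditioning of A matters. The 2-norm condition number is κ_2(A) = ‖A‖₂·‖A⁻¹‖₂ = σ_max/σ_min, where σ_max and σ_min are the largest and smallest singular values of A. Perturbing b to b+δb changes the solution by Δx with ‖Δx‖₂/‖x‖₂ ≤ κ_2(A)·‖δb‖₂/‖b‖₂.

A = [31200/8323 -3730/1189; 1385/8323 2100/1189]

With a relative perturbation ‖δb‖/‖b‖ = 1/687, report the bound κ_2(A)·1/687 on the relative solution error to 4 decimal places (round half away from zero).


0.0051

AᵀA = [580225/41209 -67500/5887; -67500/5887 10900/841]; tr = 1325/49, det = 2500/49
solving λ² − 1325/49·λ + 2500/49 = 0 gives λ = 25, 100/49
so κ_2 = √(25 / (100/49)) = 3.5000
worst-case relative error ≤ 3.5000 × 1/687 = 0.0051


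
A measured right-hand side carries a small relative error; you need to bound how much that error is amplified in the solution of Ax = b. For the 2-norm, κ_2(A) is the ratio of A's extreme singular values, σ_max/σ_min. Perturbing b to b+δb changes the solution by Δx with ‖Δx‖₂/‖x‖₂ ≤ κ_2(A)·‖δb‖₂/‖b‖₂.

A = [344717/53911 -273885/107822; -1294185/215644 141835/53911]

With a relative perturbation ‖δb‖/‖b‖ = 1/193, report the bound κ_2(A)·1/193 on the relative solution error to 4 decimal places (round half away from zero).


M = AᵀA = [4252308889/55294096 -442789965/13823524; -442789965/13823524 184877125/13823524]. tr(M)=29537381/327184, det(M)=3258025/1308736
char-poly roots: 361/4 and 9025/327184
κ_2(A) = √(λ_max/λ_min) = √((361/4) / (9025/327184)) = 57.2000
bound on ‖Δx‖/‖x‖: κ·ε = 57.2000·1/193 = 0.2964

0.2964


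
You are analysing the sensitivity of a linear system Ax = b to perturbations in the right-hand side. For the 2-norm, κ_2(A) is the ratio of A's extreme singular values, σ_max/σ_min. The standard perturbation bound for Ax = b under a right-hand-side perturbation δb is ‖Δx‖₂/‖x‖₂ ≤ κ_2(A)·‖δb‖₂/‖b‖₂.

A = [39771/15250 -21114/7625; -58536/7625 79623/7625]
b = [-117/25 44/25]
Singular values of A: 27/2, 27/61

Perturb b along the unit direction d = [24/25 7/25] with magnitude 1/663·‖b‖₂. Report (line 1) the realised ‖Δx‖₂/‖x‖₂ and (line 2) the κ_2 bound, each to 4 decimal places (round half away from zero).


from the listed singular values, σ₁ = 27/2, σ_n = 27/61
κ_2(A) = (27/2) / (27/61) = 30.5000
κ_2(A)·‖δb‖/‖b‖ = 0.0460
solve Ax = b  →  x = [-7.3630 -5.2444]
‖b‖₂ = 5.0000 and ‖x‖₂ = 9.0398
δb = ε·‖b‖·d = [0.0072 0.0021]; solving A·Δx = δb gives ‖Δx‖ = 0.0170
dividing the unrounded norms, ‖Δx‖/‖x‖ = 0.0019
realised/bound (from unrounded values) ≈ 0.0410

0.0019
0.0460


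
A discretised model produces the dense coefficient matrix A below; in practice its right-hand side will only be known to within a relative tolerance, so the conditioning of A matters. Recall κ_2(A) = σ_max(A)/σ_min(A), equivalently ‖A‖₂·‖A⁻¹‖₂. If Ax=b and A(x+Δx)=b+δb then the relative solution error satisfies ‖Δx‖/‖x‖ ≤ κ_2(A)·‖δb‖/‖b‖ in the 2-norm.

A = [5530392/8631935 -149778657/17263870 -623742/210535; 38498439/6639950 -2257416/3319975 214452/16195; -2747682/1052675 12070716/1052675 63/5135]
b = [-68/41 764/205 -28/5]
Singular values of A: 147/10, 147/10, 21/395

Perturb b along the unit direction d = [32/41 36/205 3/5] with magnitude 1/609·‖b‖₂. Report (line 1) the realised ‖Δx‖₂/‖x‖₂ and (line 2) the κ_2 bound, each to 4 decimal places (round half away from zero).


0.0028
0.4540

largest singular value 147/10, smallest 21/395
condition number: (147/10) ÷ (21/395) = 276.5000
worst-case relative error ≤ 276.5000 × 1/609 = 0.4540
solve Ax = b  →  x = [67.9185 15.0027 -28.6866]
‖b‖₂ = 6.9282 and ‖x‖₂ = 75.2391
re-solving with b+δb shifts x by Δx of norm 0.2140
relative error = 0.0028
tightness: 0.0028 against a bound of 0.4540 (unrounded ratio ≈ 0.0063)


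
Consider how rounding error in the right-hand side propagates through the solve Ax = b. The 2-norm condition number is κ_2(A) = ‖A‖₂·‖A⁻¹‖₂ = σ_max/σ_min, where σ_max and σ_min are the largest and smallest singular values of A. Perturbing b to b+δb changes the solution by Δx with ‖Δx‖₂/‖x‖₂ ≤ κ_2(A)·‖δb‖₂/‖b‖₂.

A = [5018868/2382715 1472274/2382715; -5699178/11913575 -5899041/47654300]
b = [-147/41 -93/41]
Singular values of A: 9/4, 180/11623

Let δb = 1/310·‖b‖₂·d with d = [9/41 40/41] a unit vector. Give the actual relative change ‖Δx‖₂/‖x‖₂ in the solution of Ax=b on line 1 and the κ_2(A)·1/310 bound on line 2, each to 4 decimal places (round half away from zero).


0.0046
0.4687

largest singular value 9/4, smallest 180/11623
condition number: (9/4) ÷ (180/11623) = 145.2875
worst-case relative error ≤ 145.2875 × 1/310 = 0.4687
solve Ax = b  →  x = [52.9607 -186.3413]
‖b‖ = 4.2426, ‖x‖ = 193.7213
with δb = [0.0030 0.0134], A·Δx = δb → ‖Δx‖ = 0.8837
dividing the unrounded norms, ‖Δx‖/‖x‖ = 0.0046
so the bound overstates the realised error by a factor of ≈ 102.7362 (computed from the unrounded values)


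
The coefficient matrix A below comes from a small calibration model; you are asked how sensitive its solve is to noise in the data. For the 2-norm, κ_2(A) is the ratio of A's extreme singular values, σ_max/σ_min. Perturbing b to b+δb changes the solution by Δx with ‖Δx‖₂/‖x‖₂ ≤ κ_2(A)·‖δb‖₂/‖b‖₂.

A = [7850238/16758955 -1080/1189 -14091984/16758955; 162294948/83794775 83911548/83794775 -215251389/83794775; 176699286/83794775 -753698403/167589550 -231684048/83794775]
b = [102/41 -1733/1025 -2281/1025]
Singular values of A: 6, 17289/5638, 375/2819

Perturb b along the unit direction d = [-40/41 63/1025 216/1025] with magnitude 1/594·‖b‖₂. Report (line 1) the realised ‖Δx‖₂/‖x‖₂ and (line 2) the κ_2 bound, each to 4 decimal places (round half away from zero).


0.0021
0.0759

largest singular value 6, smallest 375/2819
condition number: 6 ÷ (375/2819) = 45.1040
κ_2(A)·‖δb‖/‖b‖ = 0.0759
solve Ax = b  →  x = [-18.3214 -0.0063 -13.1582]
‖b‖ = 3.7417, ‖x‖ = 22.5568
with δb = [-0.0061 0.0004 0.0013], A·Δx = δb → ‖Δx‖ = 0.0474
realised ‖Δx‖/‖x‖ = 0.0021
realised/bound (from unrounded values) ≈ 0.0276


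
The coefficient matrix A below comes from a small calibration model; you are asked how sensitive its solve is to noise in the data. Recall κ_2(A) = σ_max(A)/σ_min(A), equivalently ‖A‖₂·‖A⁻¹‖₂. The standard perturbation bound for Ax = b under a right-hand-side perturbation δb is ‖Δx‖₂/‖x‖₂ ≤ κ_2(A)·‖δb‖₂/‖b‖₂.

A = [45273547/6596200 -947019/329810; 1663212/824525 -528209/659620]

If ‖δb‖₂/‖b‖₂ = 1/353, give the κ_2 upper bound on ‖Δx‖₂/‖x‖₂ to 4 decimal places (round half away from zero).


AᵀA = [3562776966409/69615767104 -371112027165/17403941776; -371112027165/17403941776 154655387725/17403941776]; tr = 24742003061/411927616, det = 577200625/6590841856
λ_max, λ_min = (24742003061/411927616 ± √612107274251180879721/169684360823443456)/2 = 961/16, 600625/411927616
κ = σ_max/σ_min = (31/4)/(775/20296) = 202.9600
perturbation bound = 202.9600·1/353 = 0.5750

0.5750


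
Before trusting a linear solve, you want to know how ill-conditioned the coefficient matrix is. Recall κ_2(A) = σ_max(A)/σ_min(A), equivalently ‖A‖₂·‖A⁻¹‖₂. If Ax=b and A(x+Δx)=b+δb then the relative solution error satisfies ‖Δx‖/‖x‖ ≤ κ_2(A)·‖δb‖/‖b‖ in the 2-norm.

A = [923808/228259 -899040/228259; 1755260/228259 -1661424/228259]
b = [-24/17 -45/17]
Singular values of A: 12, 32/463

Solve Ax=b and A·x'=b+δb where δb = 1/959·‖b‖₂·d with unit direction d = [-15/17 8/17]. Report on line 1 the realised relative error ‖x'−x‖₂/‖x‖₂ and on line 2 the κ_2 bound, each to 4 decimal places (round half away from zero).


0.1810
0.1810

σ_max = 12, σ_min = 32/463
κ = σ_max/σ_min = 12/(32/463) = 173.6250
bound on ‖Δx‖/‖x‖: κ·ε = 173.6250·1/959 = 0.1810
solve Ax = b  →  x = [-0.1810 0.1724]
‖b‖₂ = 3.0000 and ‖x‖₂ = 0.2500
Δx = A⁻¹·δb where δb = 1/959·3.0000·d; ‖Δx‖ = 0.0453
relative error = 0.1810
tightness: 0.1810 against a bound of 0.1810; the bound is attained (ratio 1)


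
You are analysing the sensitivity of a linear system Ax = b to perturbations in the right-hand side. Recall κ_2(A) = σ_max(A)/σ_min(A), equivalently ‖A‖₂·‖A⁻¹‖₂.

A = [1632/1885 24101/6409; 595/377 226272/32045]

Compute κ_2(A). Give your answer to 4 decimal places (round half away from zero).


377.0000

form AᵀA = [11514049/3553225 10233216/710645; 10233216/710645 227406481/3553225] with trace 47784106/710645 and determinant 2825761/88830625
eigenvalues of AᵀA: λ = (tr ± √(tr²−4·det))/2 = 1681/25, 1681/3553225
σ_max=√(1681/25)=(41/5), σ_min=√(1681/3553225)=(41/1885) → κ = 377.0000


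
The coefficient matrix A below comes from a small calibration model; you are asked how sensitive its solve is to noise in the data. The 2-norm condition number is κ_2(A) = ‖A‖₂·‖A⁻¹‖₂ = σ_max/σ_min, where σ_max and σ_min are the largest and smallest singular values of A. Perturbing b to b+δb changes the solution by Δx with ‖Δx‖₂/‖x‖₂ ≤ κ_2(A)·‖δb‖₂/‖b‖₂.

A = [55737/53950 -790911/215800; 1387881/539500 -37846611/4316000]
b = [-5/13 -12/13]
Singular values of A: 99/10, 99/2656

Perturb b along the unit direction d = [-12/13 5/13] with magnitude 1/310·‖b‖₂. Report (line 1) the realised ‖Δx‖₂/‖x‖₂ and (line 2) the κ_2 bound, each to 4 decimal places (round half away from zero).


from the listed singular values, σ₁ = 99/10, σ_n = 99/2656
κ = σ_max/σ_min = (99/10)/(99/2656) = 265.6000
worst-case relative error ≤ 265.6000 × 1/310 = 0.8568
solve Ax = b  →  x = [-0.0283 0.0970]
‖b‖ = 1.0000, ‖x‖ = 0.1010
with δb = [-0.0030 0.0012], A·Δx = δb → ‖Δx‖ = 0.0865
realised ‖Δx‖/‖x‖ = 0.8568
tightness: 0.8568 against a bound of 0.8568; the bound is attained (ratio 1)

0.8568
0.8568


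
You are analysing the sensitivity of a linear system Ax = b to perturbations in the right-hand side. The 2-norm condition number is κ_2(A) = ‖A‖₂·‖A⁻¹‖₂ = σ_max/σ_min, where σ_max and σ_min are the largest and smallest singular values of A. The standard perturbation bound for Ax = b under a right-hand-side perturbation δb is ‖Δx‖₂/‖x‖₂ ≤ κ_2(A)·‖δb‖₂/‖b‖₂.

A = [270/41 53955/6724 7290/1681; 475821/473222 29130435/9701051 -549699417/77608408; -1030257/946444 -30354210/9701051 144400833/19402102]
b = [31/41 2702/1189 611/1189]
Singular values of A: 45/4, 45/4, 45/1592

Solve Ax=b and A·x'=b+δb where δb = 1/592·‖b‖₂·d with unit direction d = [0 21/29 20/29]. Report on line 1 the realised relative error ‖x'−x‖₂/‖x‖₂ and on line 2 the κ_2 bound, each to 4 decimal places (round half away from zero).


0.0021
0.6723

largest singular value 45/4, smallest 45/1592
κ_2(A) = (45/4) / (45/1592) = 398.0000
bound on ‖Δx‖/‖x‖: κ·ε = 398.0000·1/592 = 0.6723
solve Ax = b  →  x = [-56.5511 41.5068 9.2479]
2-norm of b is 2.4495; of x, 70.7557
Δx = A⁻¹·δb where δb = 1/592·2.4495·d; ‖Δx‖ = 0.1464
relative error = 0.0021
so the bound overstates the realised error by a factor of ≈ 324.9662 (computed from the unrounded values)


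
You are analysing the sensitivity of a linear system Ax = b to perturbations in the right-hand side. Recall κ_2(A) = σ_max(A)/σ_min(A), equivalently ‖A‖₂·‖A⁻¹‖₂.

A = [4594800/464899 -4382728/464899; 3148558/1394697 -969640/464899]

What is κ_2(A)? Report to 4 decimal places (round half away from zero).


293.2500

AᵀA = [118931053444/1157156289 -37755052720/385718763; -37755052720/385718763 11986024064/128572921]; tr = 269685220/1375929, det = 614656/1375929
char-poly roots: 196 and 3136/1375929
κ_2(A) = √(λ_max/λ_min) = √(196 / (3136/1375929)) = 293.2500


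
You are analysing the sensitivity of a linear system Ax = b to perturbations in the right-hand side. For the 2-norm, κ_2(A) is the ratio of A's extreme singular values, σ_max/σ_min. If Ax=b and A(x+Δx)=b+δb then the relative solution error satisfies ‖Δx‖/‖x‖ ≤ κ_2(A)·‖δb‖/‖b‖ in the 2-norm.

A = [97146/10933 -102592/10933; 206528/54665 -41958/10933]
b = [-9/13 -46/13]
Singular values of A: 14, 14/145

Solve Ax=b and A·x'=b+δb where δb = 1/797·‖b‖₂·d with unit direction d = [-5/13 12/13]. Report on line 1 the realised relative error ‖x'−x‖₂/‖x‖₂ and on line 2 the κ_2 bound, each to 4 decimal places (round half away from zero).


0.0015
0.1819

σ_max = 14, σ_min = 14/145
κ = σ_max/σ_min = 14/(14/145) = 145.0000
perturbation bound = 145.0000·1/797 = 0.1819
solve Ax = b  →  x = [-22.5985 -21.3251]
‖b‖₂ = 3.6056 and ‖x‖₂ = 31.0718
re-solving with b+δb shifts x by Δx of norm 0.0469
realised ‖Δx‖/‖x‖ = 0.0015
realised/bound (from unrounded values) ≈ 0.0083


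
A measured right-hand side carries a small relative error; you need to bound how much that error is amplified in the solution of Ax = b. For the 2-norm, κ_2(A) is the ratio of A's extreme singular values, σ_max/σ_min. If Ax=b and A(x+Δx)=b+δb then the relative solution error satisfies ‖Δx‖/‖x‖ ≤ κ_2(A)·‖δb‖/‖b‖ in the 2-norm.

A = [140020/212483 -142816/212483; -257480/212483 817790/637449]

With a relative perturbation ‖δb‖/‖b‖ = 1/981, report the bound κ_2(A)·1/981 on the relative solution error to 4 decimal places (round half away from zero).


0.1318

AᵀA = [297237200/156225001 -936179440/468675003; -936179440/468675003 2949301636/1406025009]; tr = 6687796/1671849, det = 1600/1671849
eigenvalues of AᵀA: λ = (tr ± √(tr²−4·det))/2 = 4, 400/1671849
κ_2(A) = √(λ_max/λ_min) = √(4 / (400/1671849)) = 129.3000
κ_2(A)·‖δb‖/‖b‖ = 0.1318


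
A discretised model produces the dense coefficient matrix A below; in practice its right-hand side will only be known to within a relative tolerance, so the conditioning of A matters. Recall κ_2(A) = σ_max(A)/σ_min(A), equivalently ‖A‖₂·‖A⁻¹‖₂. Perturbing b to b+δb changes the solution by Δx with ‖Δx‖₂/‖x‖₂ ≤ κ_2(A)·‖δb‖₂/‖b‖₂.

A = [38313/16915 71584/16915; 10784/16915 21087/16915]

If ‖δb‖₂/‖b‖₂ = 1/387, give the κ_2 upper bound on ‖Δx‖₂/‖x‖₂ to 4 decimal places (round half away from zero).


M = AᵀA = [63367225/11444689 118800000/11444689; 118800000/11444689 222757225/11444689]. tr(M)=990050/39601, det(M)=625/39601
eigenvalues of AᵀA: λ = (tr ± √(tr²−4·det))/2 = 25, 25/39601
σ_max=√25=5, σ_min=√(25/39601)=(5/199) → κ = 199.0000
perturbation bound = 199.0000·1/387 = 0.5142

0.5142


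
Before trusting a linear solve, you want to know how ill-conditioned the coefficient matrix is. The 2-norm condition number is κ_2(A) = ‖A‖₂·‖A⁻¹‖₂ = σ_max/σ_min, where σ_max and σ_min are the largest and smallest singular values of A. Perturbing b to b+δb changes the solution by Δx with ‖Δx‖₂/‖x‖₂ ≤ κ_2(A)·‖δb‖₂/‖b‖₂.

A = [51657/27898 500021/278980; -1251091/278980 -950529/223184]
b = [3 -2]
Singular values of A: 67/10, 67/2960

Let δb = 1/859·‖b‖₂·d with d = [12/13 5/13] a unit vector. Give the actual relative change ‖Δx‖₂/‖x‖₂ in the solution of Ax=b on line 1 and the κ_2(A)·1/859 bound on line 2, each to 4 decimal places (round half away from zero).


σ_max = 67/10, σ_min = 67/2960
κ = σ_max/σ_min = (67/10)/(67/2960) = 296.0000
perturbation bound = 296.0000·1/859 = 0.3446
solve Ax = b  →  x = [-60.6125 64.2923]
‖b‖₂ = 3.6056 and ‖x‖₂ = 88.3593
Δx = A⁻¹·δb where δb = 1/859·3.6056·d; ‖Δx‖ = 0.1854
realised ‖Δx‖/‖x‖ = 0.0021
tightness: 0.0021 against a bound of 0.3446 (unrounded ratio ≈ 0.0061)

0.0021
0.3446


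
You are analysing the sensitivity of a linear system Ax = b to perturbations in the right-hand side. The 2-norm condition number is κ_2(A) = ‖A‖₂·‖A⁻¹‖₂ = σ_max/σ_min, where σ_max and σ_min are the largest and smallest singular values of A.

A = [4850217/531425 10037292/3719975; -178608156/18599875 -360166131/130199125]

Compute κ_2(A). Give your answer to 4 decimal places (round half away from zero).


AᵀA = [72197995778721/411361890625 147402304125696/2879533234375; 147402304125696/2879533234375 300992865063921/20156732640625]; tr = 6141911453154/32250772225, det = 566678025/1290030889
λ_max, λ_min = (6141911453154/32250772225 ± √37721248717993361150985216/1040112309108831450625)/2 = 4761/25, 2975625/1290030889
σ_max=√(4761/25)=(69/5), σ_min=√(2975625/1290030889)=(1725/35917) → κ = 287.3360

287.3360


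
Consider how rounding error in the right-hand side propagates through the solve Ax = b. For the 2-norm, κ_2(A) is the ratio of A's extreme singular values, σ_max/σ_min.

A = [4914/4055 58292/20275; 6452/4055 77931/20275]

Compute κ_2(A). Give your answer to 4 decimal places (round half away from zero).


324.4000

AᵀA = [2631028/657721 31570308/3288605; 31570308/3288605 378847921/16443025]; tr = 444623621/16443025, det = 114244/16443025
solving λ² − 444623621/16443025·λ + 114244/16443025 = 0 gives λ = 676/25, 169/657721
κ = σ_max/σ_min = (26/5)/(13/811) = 324.4000


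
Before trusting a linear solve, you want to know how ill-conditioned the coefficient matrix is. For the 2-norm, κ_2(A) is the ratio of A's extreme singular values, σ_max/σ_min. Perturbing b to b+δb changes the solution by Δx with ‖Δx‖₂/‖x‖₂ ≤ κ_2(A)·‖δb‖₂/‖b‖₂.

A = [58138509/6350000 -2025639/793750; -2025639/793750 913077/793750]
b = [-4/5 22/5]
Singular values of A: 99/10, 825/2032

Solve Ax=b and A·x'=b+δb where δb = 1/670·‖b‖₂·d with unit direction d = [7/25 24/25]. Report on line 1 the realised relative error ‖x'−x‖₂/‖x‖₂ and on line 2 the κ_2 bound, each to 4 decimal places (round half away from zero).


0.0017
0.0364

from the listed singular values, σ₁ = 99/10, σ_n = 825/2032
κ_2(A) = (99/10) / (825/2032) = 24.3840
perturbation bound = 24.3840·1/670 = 0.0364
solve Ax = b  →  x = [2.5647 9.5146]
‖b‖ = 4.4721, ‖x‖ = 9.8542
with δb = [0.0019 0.0064], A·Δx = δb → ‖Δx‖ = 0.0164
realised ‖Δx‖/‖x‖ = 0.0017
so the bound overstates the realised error by a factor of ≈ 21.8143 (computed from the unrounded values)


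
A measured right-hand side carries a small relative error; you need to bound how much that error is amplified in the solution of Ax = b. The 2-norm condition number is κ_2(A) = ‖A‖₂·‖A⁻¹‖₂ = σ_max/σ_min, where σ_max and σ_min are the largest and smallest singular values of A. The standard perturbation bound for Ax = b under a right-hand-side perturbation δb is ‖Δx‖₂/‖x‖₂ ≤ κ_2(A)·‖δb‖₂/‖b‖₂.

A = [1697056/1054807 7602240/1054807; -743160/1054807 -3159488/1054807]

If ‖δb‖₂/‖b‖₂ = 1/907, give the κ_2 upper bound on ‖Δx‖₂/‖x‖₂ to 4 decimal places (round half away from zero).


M = AᵀA = [20309383744/6583537321 90233326080/6583537321; 90233326080/6583537321 401043890176/6583537321]. tr(M)=250656320/3916441, det(M)=262144/3916441
solving λ² − 250656320/3916441·λ + 262144/3916441 = 0 gives λ = 64, 4096/3916441
κ = σ_max/σ_min = 8/(64/1979) = 247.3750
bound on ‖Δx‖/‖x‖: κ·ε = 247.3750·1/907 = 0.2727

0.2727


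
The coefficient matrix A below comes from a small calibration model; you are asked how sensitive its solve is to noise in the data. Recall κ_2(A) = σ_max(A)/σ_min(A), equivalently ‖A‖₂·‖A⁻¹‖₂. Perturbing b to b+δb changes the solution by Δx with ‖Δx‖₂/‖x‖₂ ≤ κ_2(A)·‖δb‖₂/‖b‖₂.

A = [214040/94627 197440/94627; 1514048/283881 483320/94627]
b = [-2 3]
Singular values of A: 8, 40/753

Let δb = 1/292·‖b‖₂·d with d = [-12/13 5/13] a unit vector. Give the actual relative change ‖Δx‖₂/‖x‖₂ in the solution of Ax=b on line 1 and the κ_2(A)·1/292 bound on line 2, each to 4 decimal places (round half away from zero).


largest singular value 8, smallest 40/753
κ = σ_max/σ_min = 8/(40/753) = 150.6000
κ_2(A)·‖δb‖/‖b‖ = 0.5158
solve Ax = b  →  x = [-38.7672 41.0681]
‖b‖₂ = 3.6056 and ‖x‖₂ = 56.4756
re-solving with b+δb shifts x by Δx of norm 0.2324
realised ‖Δx‖/‖x‖ = 0.0041
realised/bound (from unrounded values) ≈ 0.0080

0.0041
0.5158


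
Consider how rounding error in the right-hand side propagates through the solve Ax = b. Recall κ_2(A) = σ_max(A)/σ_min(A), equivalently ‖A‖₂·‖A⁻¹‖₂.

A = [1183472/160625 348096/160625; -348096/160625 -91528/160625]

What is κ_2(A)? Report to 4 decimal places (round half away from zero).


128.5000

form AᵀA = [486968576/8256125 142023168/8256125; 142023168/8256125 41455424/8256125] with trace 4227392/66049 and determinant 16384/66049
eigenvalues of AᵀA: λ = (tr ± √(tr²−4·det))/2 = 64, 256/66049
σ_max=√64=8, σ_min=√(256/66049)=(16/257) → κ = 128.5000


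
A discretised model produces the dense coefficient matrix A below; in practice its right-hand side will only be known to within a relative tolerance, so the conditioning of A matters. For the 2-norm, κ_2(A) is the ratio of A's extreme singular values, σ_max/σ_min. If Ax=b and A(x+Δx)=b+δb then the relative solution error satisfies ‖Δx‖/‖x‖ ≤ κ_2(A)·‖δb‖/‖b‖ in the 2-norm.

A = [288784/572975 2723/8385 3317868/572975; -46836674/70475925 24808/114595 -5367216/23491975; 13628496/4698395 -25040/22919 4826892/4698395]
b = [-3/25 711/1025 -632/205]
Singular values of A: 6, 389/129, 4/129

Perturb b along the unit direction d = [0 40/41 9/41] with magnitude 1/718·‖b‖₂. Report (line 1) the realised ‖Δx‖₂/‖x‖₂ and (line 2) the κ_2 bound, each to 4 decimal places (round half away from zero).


0.1408
0.2695

largest singular value 6, smallest 4/129
condition number: 6 ÷ (4/129) = 193.5000
perturbation bound = 193.5000·1/718 = 0.2695
solve Ax = b  →  x = [-0.9325 0.3826 0.0390]
‖b‖ = 3.1623, ‖x‖ = 1.0087
with δb = [0.0000 0.0043 0.0010], A·Δx = δb → ‖Δx‖ = 0.1420
dividing the unrounded norms, ‖Δx‖/‖x‖ = 0.1408
tightness: 0.1408 against a bound of 0.2695 (unrounded ratio ≈ 0.5225)


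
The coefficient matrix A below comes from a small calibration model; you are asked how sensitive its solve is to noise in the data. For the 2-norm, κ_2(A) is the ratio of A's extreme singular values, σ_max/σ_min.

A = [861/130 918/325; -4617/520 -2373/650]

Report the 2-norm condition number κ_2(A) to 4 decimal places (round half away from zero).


AᵀA = [1327113/10816 691173/13520; 691173/13520 360081/16900]; tr = 230409/1600, det = 81/100
eigenvalues of AᵀA: λ = (tr ± √(tr²−4·det))/2 = 144, 9/1600
κ = σ_max/σ_min = 12/(3/40) = 160.0000

160.0000


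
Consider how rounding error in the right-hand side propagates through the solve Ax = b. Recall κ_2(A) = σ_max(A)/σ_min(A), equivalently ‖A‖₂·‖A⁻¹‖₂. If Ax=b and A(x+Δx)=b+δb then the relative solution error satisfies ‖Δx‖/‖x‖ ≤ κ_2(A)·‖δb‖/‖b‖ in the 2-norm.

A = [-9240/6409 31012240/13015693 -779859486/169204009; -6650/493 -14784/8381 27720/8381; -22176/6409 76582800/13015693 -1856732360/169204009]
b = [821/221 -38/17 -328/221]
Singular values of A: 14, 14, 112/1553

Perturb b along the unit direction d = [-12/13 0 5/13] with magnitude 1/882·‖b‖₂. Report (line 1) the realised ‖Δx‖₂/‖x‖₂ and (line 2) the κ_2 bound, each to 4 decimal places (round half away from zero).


0.0013
0.2201

σ_max = 14, σ_min = 112/1553
κ = σ_max/σ_min = 14/(112/1553) = 194.1250
worst-case relative error ≤ 194.1250 × 1/882 = 0.2201
solve Ax = b  →  x = [0.1527 -48.9171 -26.1421]
‖b‖ = 4.5826, ‖x‖ = 55.4645
Δx = A⁻¹·δb where δb = 1/882·4.5826·d; ‖Δx‖ = 0.0720
dividing the unrounded norms, ‖Δx‖/‖x‖ = 0.0013
so the bound overstates the realised error by a factor of ≈ 169.4469 (computed from the unrounded values)


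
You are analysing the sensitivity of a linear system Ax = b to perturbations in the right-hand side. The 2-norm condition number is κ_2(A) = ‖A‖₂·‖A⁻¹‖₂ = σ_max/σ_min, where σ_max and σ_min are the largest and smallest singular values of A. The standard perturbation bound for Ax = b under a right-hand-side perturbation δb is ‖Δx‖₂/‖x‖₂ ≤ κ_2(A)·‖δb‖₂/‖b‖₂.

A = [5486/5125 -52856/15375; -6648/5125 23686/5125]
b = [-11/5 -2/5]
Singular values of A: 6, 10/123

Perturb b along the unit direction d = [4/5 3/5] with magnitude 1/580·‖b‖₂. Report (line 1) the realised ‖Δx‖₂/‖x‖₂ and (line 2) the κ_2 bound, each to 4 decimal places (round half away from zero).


largest singular value 6, smallest 10/123
κ_2(A) = 6 / (10/123) = 73.8000
κ_2(A)·‖δb‖/‖b‖ = 0.1272
solve Ax = b  →  x = [-23.6627 -6.7280]
2-norm of b is 2.2361; of x, 24.6006
Δx = A⁻¹·δb where δb = 1/580·2.2361·d; ‖Δx‖ = 0.0474
realised ‖Δx‖/‖x‖ = 0.0019
realised/bound (from unrounded values) ≈ 0.0151

0.0019
0.1272
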